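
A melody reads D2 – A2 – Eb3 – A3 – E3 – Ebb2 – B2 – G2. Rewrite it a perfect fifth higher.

D2 becomes A2
A2 becomes E3
Eb3 becomes Bb3
A3 becomes E4
E3 becomes B3
Ebb2 becomes Bbb2
B2 becomes F#3
G2 becomes D3

A2 E3 Bb3 E4 B3 Bbb2 F#3 D3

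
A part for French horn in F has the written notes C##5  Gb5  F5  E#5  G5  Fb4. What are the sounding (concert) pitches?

Written C4 on the French horn in F sounds as F3, a perfect fifth lower; apply that shift to every note.
C##5 becomes F##4
Gb5 becomes Cb5
F5 becomes Bb4
E#5 becomes A#4
G5 becomes C5
Fb4 becomes Bbb3

F##4 Cb5 Bb4 A#4 C5 Bbb3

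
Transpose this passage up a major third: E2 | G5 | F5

A major third up from E2 gives G#2.
A major third up from G5 gives B5.
F5: a third up reaches A, and 4 semitones makes it A5.

G#2 B5 A5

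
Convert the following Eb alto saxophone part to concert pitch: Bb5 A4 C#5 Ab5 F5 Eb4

Db5 C4 E4 Cb5 Ab4 Gb3

The Eb alto saxophone sounds a major sixth below written, so transpose each written note down a major sixth.
Bb5 to Db5
A4 to C4
C#5 to E4
Ab5 to Cb5
F5 to Ab4
Eb4 to Gb3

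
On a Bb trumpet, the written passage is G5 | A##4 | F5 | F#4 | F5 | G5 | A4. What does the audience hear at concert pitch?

F5 G##4 Eb5 E4 Eb5 F5 G4

Written C4 on the Bb trumpet sounds as Bb3, a major second lower; apply that shift to every note.
G5 -> F5
A##4 -> G##4
F5 -> Eb5
F#4 -> E4
F5 -> Eb5
G5 -> F5
A4 -> G4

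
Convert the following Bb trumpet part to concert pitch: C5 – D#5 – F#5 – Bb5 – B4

Bb4 C#5 E5 Ab5 A4

Written C4 on the Bb trumpet sounds as Bb3, a major second lower; apply that shift to every note.
C5 -> Bb4
D#5 -> C#5
F#5 -> E5
Bb5 -> Ab5
B4 -> A4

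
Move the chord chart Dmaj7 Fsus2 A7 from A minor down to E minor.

A minor down to E minor is a perfect fourth; each chord root moves by that interval while the quality stays the same.
Dmaj7: root D down a perfect fourth → A, giving Amaj7.
Fsus2: root F down a perfect fourth → C, giving Csus2.
A7: root A down a perfect fourth → E, giving E7.

Amaj7 Csus2 E7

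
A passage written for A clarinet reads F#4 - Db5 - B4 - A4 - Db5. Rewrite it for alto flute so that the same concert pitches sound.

First find concert pitch: the A clarinet sounds a minor third below written, so F#4 Db5 B4 A4 Db5 sounds D#4 Bb4 G#4 F#4 Bb4.
Then write for alto flute: it sounds a perfect fourth below written, so the part must be a perfect fourth above concert.
D#4 → G#4
Bb4 → Eb5
G#4 → C#5
F#4 → B4
Bb4 → Eb5

G#4 Eb5 C#5 B4 Eb5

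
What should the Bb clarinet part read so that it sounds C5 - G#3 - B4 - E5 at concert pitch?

D5 A#3 C#5 F#5

Written C4 sounds as Bb3 on the Bb clarinet, so concert pitches are written a major second up.
C5 gives D5
G#3 gives A#3
B4 gives C#5
E5 gives F#5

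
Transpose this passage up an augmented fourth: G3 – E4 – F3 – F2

G3: a fourth up reaches C, and 6 semitones makes it C#4.
E4: a fourth up reaches A, and 6 semitones makes it A#4.
An augmented fourth up from F3 gives B3.
F2: a fourth up reaches B, and 6 semitones makes it B2.

C#4 A#4 B3 B2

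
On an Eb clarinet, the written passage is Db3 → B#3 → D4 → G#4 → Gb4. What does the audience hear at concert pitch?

Written C4 on the Eb clarinet sounds as Eb4, a minor third higher; apply that shift to every note.
Db3 -> Fb3
B#3 -> D#4
D4 -> F4
G#4 -> B4
Gb4 -> Bbb4

Fb3 D#4 F4 B4 Bbb4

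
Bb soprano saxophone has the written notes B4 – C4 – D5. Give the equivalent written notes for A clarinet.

C5 Db4 Eb5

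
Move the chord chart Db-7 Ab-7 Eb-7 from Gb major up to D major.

Gb major up to D major is an augmented fifth; each chord root moves by that interval while the quality stays the same.
Db-7: root Db up an augmented fifth → A, giving A-7.
Ab-7: root Ab up an augmented fifth → E, giving E-7.
Eb-7: root Eb up an augmented fifth → B, giving B-7.

A-7 E-7 B-7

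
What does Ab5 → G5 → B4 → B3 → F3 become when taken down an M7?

Bbb4 Ab4 C4 C3 Gb2

Ab5 becomes Bbb4
G5 becomes Ab4
B4 becomes C4
B3 becomes C3
F3 becomes Gb2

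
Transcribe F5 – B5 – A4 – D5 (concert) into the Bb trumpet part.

G5 C#6 B4 E5

The Bb trumpet sounds a major second below written, so the written part must be a major second above concert — transpose each note up.
F5 -> G5
B5 -> C#6
A4 -> B4
D5 -> E5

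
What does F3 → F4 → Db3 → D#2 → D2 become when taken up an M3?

A3 A4 F3 F##2 F#2

F3 -> A3
F4 -> A4
Db3 -> F3
D#2 -> F##2
D2 -> F#2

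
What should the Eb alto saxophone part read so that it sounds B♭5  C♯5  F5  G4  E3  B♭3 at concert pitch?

Written C4 sounds as Eb3 on the Eb alto saxophone, so concert pitches are written a major sixth up.
Bb5 -> G6
C#5 -> A#5
F5 -> D6
G4 -> E5
E3 -> C#4
Bb3 -> G4

G6 A#5 D6 E5 C#4 G4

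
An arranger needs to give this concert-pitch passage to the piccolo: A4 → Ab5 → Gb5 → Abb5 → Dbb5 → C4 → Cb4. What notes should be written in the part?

Written C4 sounds as C5 on the piccolo, so concert pitches are written a perfect octave down.
A4 becomes A3
Ab5 becomes Ab4
Gb5 becomes Gb4
Abb5 becomes Abb4
Dbb5 becomes Dbb4
C4 becomes C3
Cb4 becomes Cb3

A3 Ab4 Gb4 Abb4 Dbb4 C3 Cb3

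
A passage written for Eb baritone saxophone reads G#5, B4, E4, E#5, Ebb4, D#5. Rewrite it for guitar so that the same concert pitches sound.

B4 D4 G3 G#4 Gbb3 F#4

First find concert pitch: the Eb baritone saxophone sounds a major thirteenth below written, so G#5 B4 E4 E#5 Ebb4 D#5 sounds B3 D3 G2 G#3 Gbb2 F#3.
Then write for guitar: it sounds a perfect octave below written, so the part must be a perfect octave above concert.
B3 → B4
D3 → D4
G2 → G3
G#3 → G#4
Gbb2 → Gbb3
F#3 → F#4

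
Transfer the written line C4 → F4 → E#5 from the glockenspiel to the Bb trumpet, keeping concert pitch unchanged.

D6 G6 F##7

First find concert pitch: the glockenspiel sounds a perfect fifteenth above written, so C4 F4 E#5 sounds C6 F6 E#7.
Then write for Bb trumpet: it sounds a major second below written, so the part must be a major second above concert.
C6 → D6
F6 → G6
E#7 → F##7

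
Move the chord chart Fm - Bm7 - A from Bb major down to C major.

Gm C#m7 B

Bb major down to C major is a minor seventh; each chord root moves by that interval while the quality stays the same.
Fm: root F down a minor seventh → G, giving Gm.
Bm7: root B down a minor seventh → C#, giving C#m7.
A: root A down a minor seventh → B, giving B.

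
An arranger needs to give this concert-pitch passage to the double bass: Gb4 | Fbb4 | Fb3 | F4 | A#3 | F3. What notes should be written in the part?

The double bass sounds a perfect octave below written, so the written part must be a perfect octave above concert — transpose each note up.
Gb4 gives Gb5
Fbb4 gives Fbb5
Fb3 gives Fb4
F4 gives F5
A#3 gives A#4
F3 gives F4

Gb5 Fbb5 Fb4 F5 A#4 F4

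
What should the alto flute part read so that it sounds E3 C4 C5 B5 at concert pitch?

A3 F4 F5 E6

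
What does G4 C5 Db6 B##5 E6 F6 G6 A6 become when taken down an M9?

F3 Bb3 Cb5 A##4 D5 Eb5 F5 G5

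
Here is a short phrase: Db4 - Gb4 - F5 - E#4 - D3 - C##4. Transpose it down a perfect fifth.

Db4 -> Gb3
Gb4 -> Cb4
F5 -> Bb4
E#4 -> A#3
D3 -> G2
C##4 -> F##3

Gb3 Cb4 Bb4 A#3 G2 F##3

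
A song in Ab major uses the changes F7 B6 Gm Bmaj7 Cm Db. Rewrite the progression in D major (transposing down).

Ab major down to D major is a diminished fifth; each chord root moves by that interval while the quality stays the same.
F7: root F down a diminished fifth → B, giving B7.
B6: root B down a diminished fifth → E#, giving E#6.
Gm: root G down a diminished fifth → C#, giving C#m.
Bmaj7: root B down a diminished fifth → E#, giving E#maj7.
Cm: root C down a diminished fifth → F#, giving F#m.
Db: root Db down a diminished fifth → G, giving G.

B7 E#6 C#m E#maj7 F#m G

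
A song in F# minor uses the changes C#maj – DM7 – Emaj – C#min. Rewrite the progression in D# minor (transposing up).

A#maj BM7 C#maj A#min

F# minor up to D# minor is a major sixth; each chord root moves by that interval while the quality stays the same.
C#maj: root C# up a major sixth → A#, giving A#maj.
DM7: root D up a major sixth → B, giving BM7.
Emaj: root E up a major sixth → C#, giving C#maj.
C#min: root C# up a major sixth → A#, giving A#min.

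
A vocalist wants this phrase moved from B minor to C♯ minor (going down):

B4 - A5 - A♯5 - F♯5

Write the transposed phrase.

C#4 B4 B#4 G#4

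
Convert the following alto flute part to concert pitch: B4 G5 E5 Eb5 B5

F#4 D5 B4 Bb4 F#5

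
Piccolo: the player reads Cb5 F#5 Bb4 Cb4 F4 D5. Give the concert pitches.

Cb6 F#6 Bb5 Cb5 F5 D6

The piccolo sounds a perfect octave above written, so transpose each written note up a perfect octave.
Cb5 → Cb6
F#5 → F#6
Bb4 → Bb5
Cb4 → Cb5
F4 → F5
D5 → D6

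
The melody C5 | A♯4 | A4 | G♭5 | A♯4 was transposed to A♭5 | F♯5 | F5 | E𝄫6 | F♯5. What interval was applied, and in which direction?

From C5 to Ab5 is 6 letter names — a sixth of some quality.
C5 to Ab5 is 8 semitones, which makes it a minor sixth; the second version is higher, so the direction is up.
Checking another pair — A#4 → F#5 — gives the same interval.

up a minor sixth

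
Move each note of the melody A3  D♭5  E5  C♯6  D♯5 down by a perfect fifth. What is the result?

A3 gives D3
Db5 gives Gb4
E5 gives A4
C#6 gives F#5
D#5 gives G#4

D3 Gb4 A4 F#5 G#4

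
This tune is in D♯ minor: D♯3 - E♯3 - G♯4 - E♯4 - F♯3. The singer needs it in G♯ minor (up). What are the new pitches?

G#3 A#3 C#5 A#4 B3

From D♯ up to G♯ is a perfect fourth; apply that to each pitch.
D#3 → G#3
E#3 → A#3
G#4 → C#5
E#4 → A#4
F#3 → B3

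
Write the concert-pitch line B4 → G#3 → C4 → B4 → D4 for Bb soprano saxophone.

The Bb soprano saxophone sounds a major second below written, so the written part must be a major second above concert — transpose each note up.
B4 becomes C#5
G#3 becomes A#3
C4 becomes D4
B4 becomes C#5
D4 becomes E4

C#5 A#3 D4 C#5 E4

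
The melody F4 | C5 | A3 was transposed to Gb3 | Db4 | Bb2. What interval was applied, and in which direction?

From F4 to Gb3 is 7 letter names — a seventh of some quality.
Gb3 to F4 is 11 semitones, which makes it a major seventh; the second version is lower, so the direction is down.
Checking another pair — A3 → Bb2 — gives the same interval.

down a major seventh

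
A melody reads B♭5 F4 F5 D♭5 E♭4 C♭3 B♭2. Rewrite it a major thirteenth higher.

Bb5 -> G7
F4 -> D6
F5 -> D7
Db5 -> Bb6
Eb4 -> C6
Cb3 -> Ab4
Bb2 -> G4

G7 D6 D7 Bb6 C6 Ab4 G4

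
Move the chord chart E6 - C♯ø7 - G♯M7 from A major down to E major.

A major down to E major is a perfect fourth; each chord root moves by that interval while the quality stays the same.
E6: root E down a perfect fourth → B, giving B6.
C♯ø7: root C♯ down a perfect fourth → G#, giving G#ø7.
G♯M7: root G♯ down a perfect fourth → D#, giving D#M7.

B6 G#ø7 D#M7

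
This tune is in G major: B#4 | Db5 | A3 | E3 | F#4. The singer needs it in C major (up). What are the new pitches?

E#5 Gb5 D4 A3 B4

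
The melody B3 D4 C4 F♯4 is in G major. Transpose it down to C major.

E3 G3 F3 B3

G major to C major down is a perfect fifth, so every note moves down by that interval.
B3 becomes E3
D4 becomes G3
C4 becomes F3
F#4 becomes B3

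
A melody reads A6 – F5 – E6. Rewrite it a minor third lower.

F#6 D5 C#6

A6: a third down reaches F, and 3 semitones makes it F#6.
F5 down a minor third is D5.
E6: a third down reaches C, and 3 semitones makes it C#6.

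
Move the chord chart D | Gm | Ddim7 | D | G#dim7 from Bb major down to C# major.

E# A#m E#dim7 E# A##dim7

Bb major down to C# major is a diminished seventh; each chord root moves by that interval while the quality stays the same.
D: root D down a diminished seventh → E#, giving E#.
Gm: root G down a diminished seventh → A#, giving A#m.
Ddim7: root D down a diminished seventh → E#, giving E#dim7.
D: root D down a diminished seventh → E#, giving E#.
G#dim7: root G# down a diminished seventh → A##, giving A##dim7.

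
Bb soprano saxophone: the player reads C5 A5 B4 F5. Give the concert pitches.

Bb4 G5 A4 Eb5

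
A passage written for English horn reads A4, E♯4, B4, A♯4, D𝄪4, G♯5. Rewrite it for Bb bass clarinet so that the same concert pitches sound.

E5 B#4 F#5 E#5 A##4 D#6

First find concert pitch: the English horn sounds a perfect fifth below written, so A4 E♯4 B4 A♯4 D𝄪4 G♯5 sounds D4 A#3 E4 D#4 G##3 C#5.
Then write for Bb bass clarinet: it sounds a major ninth below written, so the part must be a major ninth above concert.
D4 → E5
A#3 → B#4
E4 → F#5
D#4 → E#5
G##3 → A##4
C#5 → D#6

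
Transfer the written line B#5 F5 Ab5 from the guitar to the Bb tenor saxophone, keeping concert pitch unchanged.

C##6 G5 Bb5

First find concert pitch: the guitar sounds a perfect octave below written, so B#5 F5 Ab5 sounds B#4 F4 Ab4.
Then write for Bb tenor saxophone: it sounds a major ninth below written, so the part must be a major ninth above concert.
B#4 → C##6
F4 → G5
Ab4 → Bb5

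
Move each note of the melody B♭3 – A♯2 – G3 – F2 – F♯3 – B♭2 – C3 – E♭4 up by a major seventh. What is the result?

Bb3 to A4
A#2 to G##3
G3 to F#4
F2 to E3
F#3 to E#4
Bb2 to A3
C3 to B3
Eb4 to D5

A4 G##3 F#4 E3 E#4 A3 B3 D5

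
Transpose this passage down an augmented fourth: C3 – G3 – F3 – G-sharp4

Gb2 Db3 Cb3 D4

C3 to Gb2
G3 to Db3
F3 to Cb3
G#4 to D4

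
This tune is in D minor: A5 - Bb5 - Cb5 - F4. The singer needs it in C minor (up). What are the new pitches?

G6 Ab6 Bbb5 Eb5

D minor to C minor up is a minor seventh, so every note moves up by that interval.
A5 to G6
Bb5 to Ab6
Cb5 to Bbb5
F4 to Eb5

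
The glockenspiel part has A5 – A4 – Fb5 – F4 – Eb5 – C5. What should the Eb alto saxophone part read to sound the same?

F#8 F#7 Db8 D7 C8 A7

First find concert pitch: the glockenspiel sounds a perfect fifteenth above written, so A5 A4 Fb5 F4 Eb5 C5 sounds A7 A6 Fb7 F6 Eb7 C7.
Then write for Eb alto saxophone: it sounds a major sixth below written, so the part must be a major sixth above concert.
A7 → F#8
A6 → F#7
Fb7 → Db8
F6 → D7
Eb7 → C8
C7 → A7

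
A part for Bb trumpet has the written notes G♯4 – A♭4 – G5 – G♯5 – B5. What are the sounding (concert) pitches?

F#4 Gb4 F5 F#5 A5

The Bb trumpet sounds a major second below written, so transpose each written note down a major second.
G#4 → F#4
Ab4 → Gb4
G5 → F5
G#5 → F#5
B5 → A5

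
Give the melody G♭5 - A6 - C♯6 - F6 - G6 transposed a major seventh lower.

Abb4 Bb5 D5 Gb5 Ab5

Gb5 becomes Abb4
A6 becomes Bb5
C#6 becomes D5
F6 becomes Gb5
G6 becomes Ab5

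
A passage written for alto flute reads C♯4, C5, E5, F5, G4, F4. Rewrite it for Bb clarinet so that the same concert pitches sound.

First find concert pitch: the alto flute sounds a perfect fourth below written, so C♯4 C5 E5 F5 G4 F4 sounds G#3 G4 B4 C5 D4 C4.
Then write for Bb clarinet: it sounds a major second below written, so the part must be a major second above concert.
G#3 → A#3
G4 → A4
B4 → C#5
C5 → D5
D4 → E4
C4 → D4

A#3 A4 C#5 D5 E4 D4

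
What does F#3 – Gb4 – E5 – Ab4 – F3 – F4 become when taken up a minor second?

G3 Abb4 F5 Bbb4 Gb3 Gb4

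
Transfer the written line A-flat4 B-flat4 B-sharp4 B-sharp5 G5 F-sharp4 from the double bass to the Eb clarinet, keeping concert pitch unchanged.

F3 G3 G##3 G##4 E4 D#3

First find concert pitch: the double bass sounds a perfect octave below written, so A-flat4 B-flat4 B-sharp4 B-sharp5 G5 F-sharp4 sounds Ab3 Bb3 B#3 B#4 G4 F#3.
Then write for Eb clarinet: it sounds a minor third above written, so the part must be a minor third below concert.
Ab3 → F3
Bb3 → G3
B#3 → G##3
B#4 → G##4
G4 → E4
F#3 → D#3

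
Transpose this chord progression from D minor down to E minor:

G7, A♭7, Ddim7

A7 Bb7 Edim7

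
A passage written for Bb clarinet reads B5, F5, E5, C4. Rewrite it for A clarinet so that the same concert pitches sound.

C6 Gb5 F5 Db4

First find concert pitch: the Bb clarinet sounds a major second below written, so B5 F5 E5 C4 sounds A5 Eb5 D5 Bb3.
Then write for A clarinet: it sounds a minor third below written, so the part must be a minor third above concert.
A5 → C6
Eb5 → Gb5
D5 → F5
Bb3 → Db4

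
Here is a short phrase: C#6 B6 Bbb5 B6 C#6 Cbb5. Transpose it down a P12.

C#6 to F#4
B6 to E5
Bbb5 to Ebb4
B6 to E5
C#6 to F#4
Cbb5 to Fbb3

F#4 E5 Ebb4 E5 F#4 Fbb3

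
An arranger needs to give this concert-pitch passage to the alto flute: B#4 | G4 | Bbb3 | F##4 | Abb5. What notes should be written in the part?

E#5 C5 Ebb4 B#4 Dbb6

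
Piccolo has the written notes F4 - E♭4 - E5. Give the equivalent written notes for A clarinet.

Ab5 Gb5 G6

First find concert pitch: the piccolo sounds a perfect octave above written, so F4 E♭4 E5 sounds F5 Eb5 E6.
Then write for A clarinet: it sounds a minor third below written, so the part must be a minor third above concert.
F5 → Ab5
Eb5 → Gb5
E6 → G6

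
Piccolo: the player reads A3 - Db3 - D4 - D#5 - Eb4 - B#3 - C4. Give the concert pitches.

A4 Db4 D5 D#6 Eb5 B#4 C5

The piccolo sounds a perfect octave above written, so transpose each written note up a perfect octave.
A3 -> A4
Db3 -> Db4
D4 -> D5
D#5 -> D#6
Eb4 -> Eb5
B#3 -> B#4
C4 -> C5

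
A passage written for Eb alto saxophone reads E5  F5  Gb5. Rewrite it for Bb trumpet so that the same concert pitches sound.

First find concert pitch: the Eb alto saxophone sounds a major sixth below written, so E5 F5 Gb5 sounds G4 Ab4 Bbb4.
Then write for Bb trumpet: it sounds a major second below written, so the part must be a major second above concert.
G4 → A4
Ab4 → Bb4
Bbb4 → Cb5

A4 Bb4 Cb5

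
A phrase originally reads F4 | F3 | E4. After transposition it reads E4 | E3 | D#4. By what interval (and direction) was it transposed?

From F4 to E4 is 2 letter names — a second of some quality.
E4 to F4 is 1 semitone, which makes it a minor second; the second version is lower, so the direction is down.
Checking another pair — E4 → D#4 — gives the same interval.

down a minor second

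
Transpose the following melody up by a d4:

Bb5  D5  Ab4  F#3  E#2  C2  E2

Bb5 → Ebb6
D5 → Gb5
Ab4 → Dbb5
F#3 → Bb3
E#2 → A2
C2 → Fb2
E2 → Ab2

Ebb6 Gb5 Dbb5 Bb3 A2 Fb2 Ab2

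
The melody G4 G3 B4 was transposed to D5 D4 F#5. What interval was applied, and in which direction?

up a perfect fifth

From G4 to D5 is 5 letter names — a fifth of some quality.
G4 to D5 is 7 semitones, which makes it a perfect fifth; the second version is higher, so the direction is up.
Checking another pair — B4 → F#5 — gives the same interval.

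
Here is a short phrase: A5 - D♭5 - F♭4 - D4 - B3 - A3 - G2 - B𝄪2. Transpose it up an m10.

C7 Fb6 Abb5 F5 D5 C5 Bb3 D##4

A5 to C7
Db5 to Fb6
Fb4 to Abb5
D4 to F5
B3 to D5
A3 to C5
G2 to Bb3
B##2 to D##4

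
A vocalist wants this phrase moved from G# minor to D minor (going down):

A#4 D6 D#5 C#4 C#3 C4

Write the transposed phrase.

E4 Ab5 A4 G3 G2 Gb3

G# minor to D minor down is an augmented fourth, so every note moves down by that interval.
A#4 to E4
D6 to Ab5
D#5 to A4
C#4 to G3
C#3 to G2
C4 to Gb3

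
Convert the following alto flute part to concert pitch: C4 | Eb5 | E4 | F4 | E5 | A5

G3 Bb4 B3 C4 B4 E5

Written C4 on the alto flute sounds as G3, a perfect fourth lower; apply that shift to every note.
C4 becomes G3
Eb5 becomes Bb4
E4 becomes B3
F4 becomes C4
E5 becomes B4
A5 becomes E5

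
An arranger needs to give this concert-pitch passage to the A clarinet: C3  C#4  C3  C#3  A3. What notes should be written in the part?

Eb3 E4 Eb3 E3 C4

Written C4 sounds as A3 on the A clarinet, so concert pitches are written a minor third up.
C3 becomes Eb3
C#4 becomes E4
C3 becomes Eb3
C#3 becomes E3
A3 becomes C4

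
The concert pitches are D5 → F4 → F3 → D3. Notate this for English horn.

A5 C5 C4 A3

Written C4 sounds as F3 on the English horn, so concert pitches are written a perfect fifth up.
D5 to A5
F4 to C5
F3 to C4
D3 to A3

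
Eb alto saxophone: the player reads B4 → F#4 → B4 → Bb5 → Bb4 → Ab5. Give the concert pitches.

The Eb alto saxophone sounds a major sixth below written, so transpose each written note down a major sixth.
B4 to D4
F#4 to A3
B4 to D4
Bb5 to Db5
Bb4 to Db4
Ab5 to Cb5

D4 A3 D4 Db5 Db4 Cb5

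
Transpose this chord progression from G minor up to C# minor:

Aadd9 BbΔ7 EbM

D#add9 EΔ7 AM

G minor up to C# minor is an augmented fourth; each chord root moves by that interval while the quality stays the same.
Aadd9: root A up an augmented fourth → D#, giving D#add9.
BbΔ7: root Bb up an augmented fourth → E, giving EΔ7.
EbM: root Eb up an augmented fourth → A, giving AM.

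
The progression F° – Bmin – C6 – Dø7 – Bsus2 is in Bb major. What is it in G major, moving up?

D° G#min A6 Bø7 G#sus2

Bb major up to G major is a major sixth; each chord root moves by that interval while the quality stays the same.
F°: root F up a major sixth → D, giving D°.
Bmin: root B up a major sixth → G#, giving G#min.
C6: root C up a major sixth → A, giving A6.
Dø7: root D up a major sixth → B, giving Bø7.
Bsus2: root B up a major sixth → G#, giving G#sus2.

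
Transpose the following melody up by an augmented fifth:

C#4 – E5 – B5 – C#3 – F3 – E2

C#4 -> G##4
E5 -> B#5
B5 -> F##6
C#3 -> G##3
F3 -> C#4
E2 -> B#2

G##4 B#5 F##6 G##3 C#4 B#2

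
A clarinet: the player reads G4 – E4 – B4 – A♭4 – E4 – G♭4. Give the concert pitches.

Written C4 on the A clarinet sounds as A3, a minor third lower; apply that shift to every note.
G4 -> E4
E4 -> C#4
B4 -> G#4
Ab4 -> F4
E4 -> C#4
Gb4 -> Eb4

E4 C#4 G#4 F4 C#4 Eb4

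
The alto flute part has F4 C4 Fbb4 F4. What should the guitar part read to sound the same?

First find concert pitch: the alto flute sounds a perfect fourth below written, so F4 C4 Fbb4 F4 sounds C4 G3 Cbb4 C4.
Then write for guitar: it sounds a perfect octave below written, so the part must be a perfect octave above concert.
C4 → C5
G3 → G4
Cbb4 → Cbb5
C4 → C5

C5 G4 Cbb5 C5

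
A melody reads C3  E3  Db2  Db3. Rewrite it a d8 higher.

Cb4 Eb4 Dbb3 Dbb4

C3: an octave up reaches C, and 11 semitones makes it Cb4.
A diminished octave up from E3 gives Eb4.
A diminished octave up from Db2 gives Dbb3.
A diminished octave up from Db3 gives Dbb4.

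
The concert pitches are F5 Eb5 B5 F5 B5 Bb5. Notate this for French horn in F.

C6 Bb5 F#6 C6 F#6 F6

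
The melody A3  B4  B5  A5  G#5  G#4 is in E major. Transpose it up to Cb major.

E major to Cb major up is a diminished sixth, so every note moves up by that interval.
A3 → Fb4
B4 → Gb5
B5 → Gb6
A5 → Fb6
G#5 → Eb6
G#4 → Eb5

Fb4 Gb5 Gb6 Fb6 Eb6 Eb5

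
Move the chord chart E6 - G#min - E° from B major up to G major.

C6 Emin C°

B major up to G major is a minor sixth; each chord root moves by that interval while the quality stays the same.
E6: root E up a minor sixth → C, giving C6.
G#min: root G# up a minor sixth → E, giving Emin.
E°: root E up a minor sixth → C, giving C°.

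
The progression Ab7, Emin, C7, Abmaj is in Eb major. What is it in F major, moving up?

Bb7 F#min D7 Bbmaj

Eb major up to F major is a major second; each chord root moves by that interval while the quality stays the same.
Ab7: root Ab up a major second → Bb, giving Bb7.
Emin: root E up a major second → F#, giving F#min.
C7: root C up a major second → D, giving D7.
Abmaj: root Ab up a major second → Bb, giving Bbmaj.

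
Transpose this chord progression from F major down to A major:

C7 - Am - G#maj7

E7 C#m B#maj7

F major down to A major is a minor sixth; each chord root moves by that interval while the quality stays the same.
C7: root C down a minor sixth → E, giving E7.
Am: root A down a minor sixth → C#, giving C#m.
G#maj7: root G# down a minor sixth → B#, giving B#maj7.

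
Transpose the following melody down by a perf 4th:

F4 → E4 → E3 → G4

C4 B3 B2 D4

A perfect fourth down from F4 gives C4.
E4: a fourth down reaches B, and 5 semitones makes it B3.
E3: a fourth down reaches B, and 5 semitones makes it B2.
G4 down a perfect fourth is D4.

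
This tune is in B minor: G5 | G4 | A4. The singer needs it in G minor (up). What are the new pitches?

Eb6 Eb5 F5

From B up to G is a minor sixth; apply that to each pitch.
G5 becomes Eb6
G4 becomes Eb5
A4 becomes F5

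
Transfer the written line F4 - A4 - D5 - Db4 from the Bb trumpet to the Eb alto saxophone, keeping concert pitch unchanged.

C5 E5 A5 Ab4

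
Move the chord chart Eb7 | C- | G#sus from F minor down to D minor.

C7 A- E#sus

F minor down to D minor is a minor third; each chord root moves by that interval while the quality stays the same.
Eb7: root Eb down a minor third → C, giving C7.
C-: root C down a minor third → A, giving A-.
G#sus: root G# down a minor third → E#, giving E#sus.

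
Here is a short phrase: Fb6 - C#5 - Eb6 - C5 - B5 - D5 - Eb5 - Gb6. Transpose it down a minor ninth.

Eb5 B#3 D5 B3 A#4 C#4 D4 F5

A minor ninth down from Fb6 gives Eb5.
C#5: a ninth down reaches B, and 13 semitones makes it B#3.
A minor ninth down from Eb6 gives D5.
C5: a ninth down reaches B, and 13 semitones makes it B3.
B5: a ninth down reaches A, and 13 semitones makes it A#4.
A minor ninth down from D5 gives C#4.
Eb5 down a minor ninth is D4.
Gb6: a ninth down reaches F, and 13 semitones makes it F5.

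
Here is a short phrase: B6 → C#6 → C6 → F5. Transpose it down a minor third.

B6 -> G#6
C#6 -> A#5
C6 -> A5
F5 -> D5

G#6 A#5 A5 D5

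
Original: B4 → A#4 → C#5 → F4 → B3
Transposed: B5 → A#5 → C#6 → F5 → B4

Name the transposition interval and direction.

up a perfect octave

From B4 to B5 is 8 letter names — an octave of some quality.
B4 to B5 is 12 semitones, which makes it a perfect octave; the second version is higher, so the direction is up.
Checking another pair — B3 → B4 — gives the same interval.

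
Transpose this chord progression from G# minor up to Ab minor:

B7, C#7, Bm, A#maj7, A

G# minor up to Ab minor is a diminished second; each chord root moves by that interval while the quality stays the same.
B7: root B up a diminished second → Cb, giving Cb7.
C#7: root C# up a diminished second → Db, giving Db7.
Bm: root B up a diminished second → Cb, giving Cbm.
A#maj7: root A# up a diminished second → Bb, giving Bbmaj7.
A: root A up a diminished second → Bbb, giving Bbb.

Cb7 Db7 Cbm Bbmaj7 Bbb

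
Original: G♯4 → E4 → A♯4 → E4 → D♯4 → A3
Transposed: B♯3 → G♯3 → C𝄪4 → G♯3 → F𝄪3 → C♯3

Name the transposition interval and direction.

From G#4 to B#3 is 6 letter names — a sixth of some quality.
B#3 to G#4 is 8 semitones, which makes it a minor sixth; the second version is lower, so the direction is down.
Checking another pair — A3 → C#3 — gives the same interval.

down a minor sixth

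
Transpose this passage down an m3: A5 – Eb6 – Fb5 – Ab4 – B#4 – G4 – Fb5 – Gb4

A5 → F#5
Eb6 → C6
Fb5 → Db5
Ab4 → F4
B#4 → G##4
G4 → E4
Fb5 → Db5
Gb4 → Eb4

F#5 C6 Db5 F4 G##4 E4 Db5 Eb4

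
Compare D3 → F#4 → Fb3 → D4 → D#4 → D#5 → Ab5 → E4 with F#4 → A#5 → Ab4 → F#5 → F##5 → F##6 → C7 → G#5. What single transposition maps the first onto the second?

Take the first pair: D3 → F#4. D to F spans 10 letter names, so the interval is some kind of tenth.
D3 to F#4 is 16 semitones, which makes it a major tenth; the second version is higher, so the direction is up.
Checking another pair — E4 → G#5 — gives the same interval.

up a major tenth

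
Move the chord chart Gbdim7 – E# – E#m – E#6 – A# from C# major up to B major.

Fbdim7 D# D#m D#6 G#

C# major up to B major is a minor seventh; each chord root moves by that interval while the quality stays the same.
Gbdim7: root Gb up a minor seventh → Fb, giving Fbdim7.
E#: root E# up a minor seventh → D#, giving D#.
E#m: root E# up a minor seventh → D#, giving D#m.
E#6: root E# up a minor seventh → D#, giving D#6.
A#: root A# up a minor seventh → G#, giving G#.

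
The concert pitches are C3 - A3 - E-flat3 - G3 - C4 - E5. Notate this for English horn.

G3 E4 Bb3 D4 G4 B5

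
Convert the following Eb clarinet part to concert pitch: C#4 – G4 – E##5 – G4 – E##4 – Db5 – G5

E4 Bb4 G##5 Bb4 G##4 Fb5 Bb5

Written C4 on the Eb clarinet sounds as Eb4, a minor third higher; apply that shift to every note.
C#4 → E4
G4 → Bb4
E##5 → G##5
G4 → Bb4
E##4 → G##4
Db5 → Fb5
G5 → Bb5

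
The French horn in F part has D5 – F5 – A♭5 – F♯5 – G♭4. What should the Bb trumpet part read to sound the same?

A4 C5 Eb5 C#5 Db4

First find concert pitch: the French horn in F sounds a perfect fifth below written, so D5 F5 A♭5 F♯5 G♭4 sounds G4 Bb4 Db5 B4 Cb4.
Then write for Bb trumpet: it sounds a major second below written, so the part must be a major second above concert.
G4 → A4
Bb4 → C5
Db5 → Eb5
B4 → C#5
Cb4 → Db4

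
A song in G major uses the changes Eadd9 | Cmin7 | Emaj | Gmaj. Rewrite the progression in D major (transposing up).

Badd9 Gmin7 Bmaj Dmaj

G major up to D major is a perfect fifth; each chord root moves by that interval while the quality stays the same.
Eadd9: root E up a perfect fifth → B, giving Badd9.
Cmin7: root C up a perfect fifth → G, giving Gmin7.
Emaj: root E up a perfect fifth → B, giving Bmaj.
Gmaj: root G up a perfect fifth → D, giving Dmaj.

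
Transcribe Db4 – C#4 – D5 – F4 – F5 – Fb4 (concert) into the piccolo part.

The piccolo sounds a perfect octave above written, so the written part must be a perfect octave below concert — transpose each note down.
Db4 -> Db3
C#4 -> C#3
D5 -> D4
F4 -> F3
F5 -> F4
Fb4 -> Fb3

Db3 C#3 D4 F3 F4 Fb3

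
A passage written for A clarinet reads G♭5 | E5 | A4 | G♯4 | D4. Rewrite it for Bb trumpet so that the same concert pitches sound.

First find concert pitch: the A clarinet sounds a minor third below written, so G♭5 E5 A4 G♯4 D4 sounds Eb5 C#5 F#4 E#4 B3.
Then write for Bb trumpet: it sounds a major second below written, so the part must be a major second above concert.
Eb5 → F5
C#5 → D#5
F#4 → G#4
E#4 → F##4
B3 → C#4

F5 D#5 G#4 F##4 C#4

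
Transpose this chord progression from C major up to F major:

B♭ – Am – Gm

C major up to F major is a perfect fourth; each chord root moves by that interval while the quality stays the same.
B♭: root B♭ up a perfect fourth → Eb, giving Eb.
Am: root A up a perfect fourth → D, giving Dm.
Gm: root G up a perfect fourth → C, giving Cm.

Eb Dm Cm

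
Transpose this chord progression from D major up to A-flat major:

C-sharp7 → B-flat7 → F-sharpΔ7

D major up to A-flat major is a diminished fifth; each chord root moves by that interval while the quality stays the same.
C-sharp7: root C-sharp up a diminished fifth → G, giving G7.
B-flat7: root B-flat up a diminished fifth → Fb, giving Fb7.
F-sharpΔ7: root F-sharp up a diminished fifth → C, giving CΔ7.

G7 Fb7 CΔ7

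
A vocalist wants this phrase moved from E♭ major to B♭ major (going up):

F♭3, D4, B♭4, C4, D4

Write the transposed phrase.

Cb4 A4 F5 G4 A4

E♭ major to B♭ major up is a perfect fifth, so every note moves up by that interval.
Fb3 becomes Cb4
D4 becomes A4
Bb4 becomes F5
C4 becomes G4
D4 becomes A4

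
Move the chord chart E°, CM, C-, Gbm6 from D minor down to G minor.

D minor down to G minor is a perfect fifth; each chord root moves by that interval while the quality stays the same.
E°: root E down a perfect fifth → A, giving A°.
CM: root C down a perfect fifth → F, giving FM.
C-: root C down a perfect fifth → F, giving F-.
Gbm6: root Gb down a perfect fifth → Cb, giving Cbm6.

A° FM F- Cbm6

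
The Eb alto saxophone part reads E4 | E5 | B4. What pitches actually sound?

G3 G4 D4

The Eb alto saxophone sounds a major sixth below written, so transpose each written note down a major sixth.
E4 gives G3
E5 gives G4
B4 gives D4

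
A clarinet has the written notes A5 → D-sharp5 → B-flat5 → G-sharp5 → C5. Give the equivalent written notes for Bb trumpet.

G#5 C##5 A5 F##5 B4

First find concert pitch: the A clarinet sounds a minor third below written, so A5 D-sharp5 B-flat5 G-sharp5 C5 sounds F#5 B#4 G5 E#5 A4.
Then write for Bb trumpet: it sounds a major second below written, so the part must be a major second above concert.
F#5 → G#5
B#4 → C##5
G5 → A5
E#5 → F##5
A4 → B4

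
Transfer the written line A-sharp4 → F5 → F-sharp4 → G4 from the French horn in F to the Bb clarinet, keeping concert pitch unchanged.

E#4 C5 C#4 D4

First find concert pitch: the French horn in F sounds a perfect fifth below written, so A-sharp4 F5 F-sharp4 G4 sounds D#4 Bb4 B3 C4.
Then write for Bb clarinet: it sounds a major second below written, so the part must be a major second above concert.
D#4 → E#4
Bb4 → C5
B3 → C#4
C4 → D4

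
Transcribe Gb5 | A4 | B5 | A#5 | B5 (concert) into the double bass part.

Gb6 A5 B6 A#6 B6

Written C4 sounds as C3 on the double bass, so concert pitches are written a perfect octave up.
Gb5 → Gb6
A4 → A5
B5 → B6
A#5 → A#6
B5 → B6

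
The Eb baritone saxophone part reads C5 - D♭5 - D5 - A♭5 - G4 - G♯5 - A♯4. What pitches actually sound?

The Eb baritone saxophone sounds a major thirteenth below written, so transpose each written note down a major thirteenth.
C5 -> Eb3
Db5 -> Fb3
D5 -> F3
Ab5 -> Cb4
G4 -> Bb2
G#5 -> B3
A#4 -> C#3

Eb3 Fb3 F3 Cb4 Bb2 B3 C#3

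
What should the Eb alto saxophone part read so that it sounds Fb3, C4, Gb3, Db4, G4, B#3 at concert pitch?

Db4 A4 Eb4 Bb4 E5 G##4

The Eb alto saxophone sounds a major sixth below written, so the written part must be a major sixth above concert — transpose each note up.
Fb3 -> Db4
C4 -> A4
Gb3 -> Eb4
Db4 -> Bb4
G4 -> E5
B#3 -> G##4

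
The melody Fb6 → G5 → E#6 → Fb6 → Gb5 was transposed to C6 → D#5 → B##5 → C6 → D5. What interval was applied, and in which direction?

From Fb6 to C6 is 4 letter names — a fourth of some quality.
C6 to Fb6 is 4 semitones, which makes it a diminished fourth; the second version is lower, so the direction is down.
Checking another pair — Gb5 → D5 — gives the same interval.

down a diminished fourth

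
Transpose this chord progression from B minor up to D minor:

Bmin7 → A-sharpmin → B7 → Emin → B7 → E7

B minor up to D minor is a minor third; each chord root moves by that interval while the quality stays the same.
Bmin7: root B up a minor third → D, giving Dmin7.
A-sharpmin: root A-sharp up a minor third → C#, giving C#min.
B7: root B up a minor third → D, giving D7.
Emin: root E up a minor third → G, giving Gmin.
B7: root B up a minor third → D, giving D7.
E7: root E up a minor third → G, giving G7.

Dmin7 C#min D7 Gmin D7 G7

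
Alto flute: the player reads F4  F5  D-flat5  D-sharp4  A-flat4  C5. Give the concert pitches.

C4 C5 Ab4 A#3 Eb4 G4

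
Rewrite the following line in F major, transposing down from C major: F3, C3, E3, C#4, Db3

Bb2 F2 A2 F#3 Gb2

From C down to F is a perfect fifth; apply that to each pitch.
F3 becomes Bb2
C3 becomes F2
E3 becomes A2
C#4 becomes F#3
Db3 becomes Gb2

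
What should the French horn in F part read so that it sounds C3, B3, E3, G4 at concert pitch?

Written C4 sounds as F3 on the French horn in F, so concert pitches are written a perfect fifth up.
C3 becomes G3
B3 becomes F#4
E3 becomes B3
G4 becomes D5

G3 F#4 B3 D5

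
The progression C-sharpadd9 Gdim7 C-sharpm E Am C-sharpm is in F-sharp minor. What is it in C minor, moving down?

F-sharp minor down to C minor is an augmented fourth; each chord root moves by that interval while the quality stays the same.
C-sharpadd9: root C-sharp down an augmented fourth → G, giving Gadd9.
Gdim7: root G down an augmented fourth → Db, giving Dbdim7.
C-sharpm: root C-sharp down an augmented fourth → G, giving Gm.
E: root E down an augmented fourth → Bb, giving Bb.
Am: root A down an augmented fourth → Eb, giving Ebm.
C-sharpm: root C-sharp down an augmented fourth → G, giving Gm.

Gadd9 Dbdim7 Gm Bb Ebm Gm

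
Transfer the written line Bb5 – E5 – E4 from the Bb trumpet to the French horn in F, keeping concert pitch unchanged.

First find concert pitch: the Bb trumpet sounds a major second below written, so Bb5 E5 E4 sounds Ab5 D5 D4.
Then write for French horn in F: it sounds a perfect fifth below written, so the part must be a perfect fifth above concert.
Ab5 → Eb6
D5 → A5
D4 → A4

Eb6 A5 A4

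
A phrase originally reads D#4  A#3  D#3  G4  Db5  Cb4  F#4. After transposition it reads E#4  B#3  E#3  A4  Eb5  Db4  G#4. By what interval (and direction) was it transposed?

Take the first pair: D#4 → E#4. D to E spans 2 letter names, so the interval is some kind of second.
D#4 to E#4 is 2 semitones, which makes it a major second; the second version is higher, so the direction is up.
Checking another pair — F#4 → G#4 — gives the same interval.

up a major second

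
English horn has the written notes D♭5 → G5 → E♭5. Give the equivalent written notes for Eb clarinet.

Eb4 A4 F4

First find concert pitch: the English horn sounds a perfect fifth below written, so D♭5 G5 E♭5 sounds Gb4 C5 Ab4.
Then write for Eb clarinet: it sounds a minor third above written, so the part must be a minor third below concert.
Gb4 → Eb4
C5 → A4
Ab4 → F4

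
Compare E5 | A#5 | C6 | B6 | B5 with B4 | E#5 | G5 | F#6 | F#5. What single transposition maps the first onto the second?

Take the first pair: E5 → B4. E to B spans 4 letter names, so the interval is some kind of fourth.
B4 to E5 is 5 semitones, which makes it a perfect fourth; the second version is lower, so the direction is down.
Checking another pair — B5 → F#5 — gives the same interval.

down a perfect fourth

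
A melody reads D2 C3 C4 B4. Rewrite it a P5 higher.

A2 G3 G4 F#5

D2 -> A2
C3 -> G3
C4 -> G4
B4 -> F#5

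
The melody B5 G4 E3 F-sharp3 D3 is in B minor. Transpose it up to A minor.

From B up to A is a minor seventh; apply that to each pitch.
B5 -> A6
G4 -> F5
E3 -> D4
F#3 -> E4
D3 -> C4

A6 F5 D4 E4 C4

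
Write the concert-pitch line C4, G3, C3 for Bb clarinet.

Written C4 sounds as Bb3 on the Bb clarinet, so concert pitches are written a major second up.
C4 becomes D4
G3 becomes A3
C3 becomes D3

D4 A3 D3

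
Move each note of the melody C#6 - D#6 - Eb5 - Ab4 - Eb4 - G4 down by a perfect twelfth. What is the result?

F#4 G#4 Ab3 Db3 Ab2 C3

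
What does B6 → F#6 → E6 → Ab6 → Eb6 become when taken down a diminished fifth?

B6 down a diminished fifth is E#6.
A diminished fifth down from F#6 gives B#5.
A diminished fifth down from E6 gives A#5.
Ab6 down a diminished fifth is D6.
Eb6 down a diminished fifth is A5.

E#6 B#5 A#5 D6 A5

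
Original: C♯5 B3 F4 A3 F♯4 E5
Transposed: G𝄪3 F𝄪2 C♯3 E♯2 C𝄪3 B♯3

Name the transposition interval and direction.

down a diminished eleventh

Take the first pair: C#5 → G##3. C to G spans 11 letter names, so the interval is some kind of eleventh.
G##3 to C#5 is 16 semitones, which makes it a diminished eleventh; the second version is lower, so the direction is down.
Checking another pair — E5 → B#3 — gives the same interval.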